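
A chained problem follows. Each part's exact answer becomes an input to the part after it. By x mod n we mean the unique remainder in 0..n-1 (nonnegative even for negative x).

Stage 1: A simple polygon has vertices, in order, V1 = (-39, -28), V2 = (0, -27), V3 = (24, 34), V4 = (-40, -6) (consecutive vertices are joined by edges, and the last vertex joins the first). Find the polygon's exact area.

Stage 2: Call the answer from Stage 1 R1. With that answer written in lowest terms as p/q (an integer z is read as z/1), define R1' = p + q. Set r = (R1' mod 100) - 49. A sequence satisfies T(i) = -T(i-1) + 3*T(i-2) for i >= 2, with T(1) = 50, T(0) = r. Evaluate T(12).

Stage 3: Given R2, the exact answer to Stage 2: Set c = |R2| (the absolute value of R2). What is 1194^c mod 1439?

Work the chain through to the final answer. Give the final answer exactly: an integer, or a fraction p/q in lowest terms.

96

Stage 1: cross terms: (-39*-27 - 0*-28)=1053, (0*34 - 24*-27)=648, (24*-6 - -40*34)=1216, (-40*-28 - -39*-6)=886; twice the area = |3803| = 3803; area = 3803/2; answer 3803/2
Stage 2: R1 = 3803/2; threaded value p + q = 3805; r = -44; T(2) = -1*(50) + 3*(-44) = -182; iterating: T(2)=-182, T(3)=332, T(4)=-878, T(5)=1874, T(6)=-4508, T(7)=10130, T(8)=-23654, T(9)=54044, T(10)=-125006, T(11)=287138, T(12)=-662156; answer -662156
Stage 3: R2 = -662156; c = 662156; squarings mod 1439: 1194^1=1194, 1194^2=1026, 1194^4=767, 1194^8=1177, 1194^16=1011, 1194^32=431, 1194^64=130, 1194^128=1071, 1194^256=158, 1194^512=501, 1194^1024=615, 1194^2048=1207, 1194^4096=581, 1194^8192=835, 1194^16384=749, 1194^32768=1230, 1194^65536=511, 1194^131072=662, 1194^262144=788, 1194^524288=735; 1194^662156 = 1194^4 * 1194^8 * 1194^128 * 1194^512 * 1194^2048 * 1194^4096 * 1194^131072 * 1194^524288 = 96 (mod 1439); answer 96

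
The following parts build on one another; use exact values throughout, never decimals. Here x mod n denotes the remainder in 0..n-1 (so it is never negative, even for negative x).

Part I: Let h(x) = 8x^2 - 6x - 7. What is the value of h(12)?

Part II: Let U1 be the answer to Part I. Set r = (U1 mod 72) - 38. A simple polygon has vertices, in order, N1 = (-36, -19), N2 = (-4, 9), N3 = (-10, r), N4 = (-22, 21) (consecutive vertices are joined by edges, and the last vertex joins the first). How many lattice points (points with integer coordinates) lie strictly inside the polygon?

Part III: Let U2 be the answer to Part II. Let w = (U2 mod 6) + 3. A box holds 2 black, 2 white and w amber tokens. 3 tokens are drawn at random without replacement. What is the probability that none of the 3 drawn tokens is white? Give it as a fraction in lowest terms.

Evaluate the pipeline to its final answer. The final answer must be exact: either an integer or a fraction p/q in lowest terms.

28/55

Part I: 8*(12)^2 - 6*(12)^1 - 7 = (1152) + (-72) + (-7) = 1073; answer 1073
Part II: U1 = 1073; r = 27; cross terms: (-36*9 - -4*-19)=-400, (-4*27 - -10*9)=-18, (-10*21 - -22*27)=384, (-22*-19 - -36*21)=1174; twice the area = |1140| = 1140; area = 570; boundary points = 4 + 6 + 6 + 2 = 18; strictly interior points = area - boundary/2 + 1 = 562; answer 562
Part III: U2 = 562; w = 7; total draws C(11,3) = 165; favorable C(9,3) = 84; P = 28/55; answer 28/55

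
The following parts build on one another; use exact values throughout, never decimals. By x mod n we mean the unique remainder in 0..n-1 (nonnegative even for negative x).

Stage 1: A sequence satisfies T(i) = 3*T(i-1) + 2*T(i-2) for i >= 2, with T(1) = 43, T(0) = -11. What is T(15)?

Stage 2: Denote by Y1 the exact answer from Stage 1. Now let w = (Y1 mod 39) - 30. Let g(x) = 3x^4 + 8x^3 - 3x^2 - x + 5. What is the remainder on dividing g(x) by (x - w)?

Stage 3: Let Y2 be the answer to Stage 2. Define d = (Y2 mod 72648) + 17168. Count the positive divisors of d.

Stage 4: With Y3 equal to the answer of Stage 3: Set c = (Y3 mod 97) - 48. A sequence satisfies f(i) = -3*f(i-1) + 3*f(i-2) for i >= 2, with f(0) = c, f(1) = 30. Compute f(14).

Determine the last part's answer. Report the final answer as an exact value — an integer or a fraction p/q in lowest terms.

Stage 1: T(2) = 3*(43) + 2*(-11) = 107; iterating: T(2)=107, T(3)=407, T(4)=1435, T(5)=5119, T(6)=18227, T(7)=64919, T(8)=231211, T(9)=823471, T(10)=2932835, T(11)=10445447, T(12)=37202011, T(13)=132496927, T(14)=471894803, T(15)=1680678263; answer 1680678263
Stage 2: Y1 = 1680678263; w = -13; remainder = value at the root: 3*(-13)^4 + 8*(-13)^3 - 3*(-13)^2 - 1*(-13)^1 + 5 = (85683) + (-17576) + (-507) + (13) + (5) = 67618; answer 67618
Stage 3: Y2 = 67618; d = 84786; 84786 = 2 * 3 * 13 * 1087; number of divisors = (1+1) * (1+1) * (1+1) * (1+1) = 16; answer 16
Stage 4: Y3 = 16; c = -32; f(2) = -3*(30) + 3*(-32) = -186; iterating: f(2)=-186, f(3)=648, f(4)=-2502, f(5)=9450, f(6)=-35856, f(7)=135918, f(8)=-515322, f(9)=1953720, f(10)=-7407126, f(11)=28082538, f(12)=-106468992, f(13)=403654590, f(14)=-1530370746; answer -1530370746

-1530370746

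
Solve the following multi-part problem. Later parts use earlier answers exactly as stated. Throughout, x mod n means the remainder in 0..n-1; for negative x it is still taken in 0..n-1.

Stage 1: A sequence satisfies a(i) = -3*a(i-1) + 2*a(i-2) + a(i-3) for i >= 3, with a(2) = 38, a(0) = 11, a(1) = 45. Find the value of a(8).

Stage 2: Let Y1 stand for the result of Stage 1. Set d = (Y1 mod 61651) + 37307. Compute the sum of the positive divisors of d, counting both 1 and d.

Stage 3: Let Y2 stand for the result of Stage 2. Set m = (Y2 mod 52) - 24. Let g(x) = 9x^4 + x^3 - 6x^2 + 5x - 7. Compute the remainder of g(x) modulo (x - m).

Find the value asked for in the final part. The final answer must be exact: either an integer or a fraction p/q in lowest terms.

Stage 1: a(3) = -3*(38) + 2*(45) + 1*(11) = -13; iterating: a(3)=-13, a(4)=160, a(5)=-468, a(6)=1711, a(7)=-5909, a(8)=20681; answer 20681
Stage 2: Y1 = 20681; d = 57988; 57988 = 2^2 * 7 * 19 * 109; sigma = (1 + 2 + 4) * (1 + 7) * (1 + 19) * (1 + 109) = 7 * 8 * 20 * 110 = 123200; answer 123200
Stage 3: Y2 = 123200; m = -12; remainder = value at the root: 9*(-12)^4 + 1*(-12)^3 - 6*(-12)^2 + 5*(-12)^1 - 7 = (186624) + (-1728) + (-864) + (-60) + (-7) = 183965; answer 183965

183965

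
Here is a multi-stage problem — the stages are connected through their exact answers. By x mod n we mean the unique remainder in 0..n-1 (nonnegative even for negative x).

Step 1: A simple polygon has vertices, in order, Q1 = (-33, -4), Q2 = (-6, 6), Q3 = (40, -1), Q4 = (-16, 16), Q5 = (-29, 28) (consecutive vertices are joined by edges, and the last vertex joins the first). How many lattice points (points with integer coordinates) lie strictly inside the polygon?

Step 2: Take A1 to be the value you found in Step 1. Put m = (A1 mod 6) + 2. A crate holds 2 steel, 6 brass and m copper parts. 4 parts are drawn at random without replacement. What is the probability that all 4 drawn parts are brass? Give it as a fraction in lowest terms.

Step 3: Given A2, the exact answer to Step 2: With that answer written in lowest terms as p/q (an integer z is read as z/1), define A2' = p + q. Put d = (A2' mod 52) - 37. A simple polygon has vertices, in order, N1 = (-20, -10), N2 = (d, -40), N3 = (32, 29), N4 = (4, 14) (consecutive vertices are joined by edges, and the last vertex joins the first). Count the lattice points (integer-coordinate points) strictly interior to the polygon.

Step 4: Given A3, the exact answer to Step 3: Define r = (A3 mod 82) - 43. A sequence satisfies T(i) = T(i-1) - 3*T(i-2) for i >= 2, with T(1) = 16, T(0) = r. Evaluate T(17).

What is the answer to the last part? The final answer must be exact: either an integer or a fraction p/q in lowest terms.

Step 1: cross terms: (-33*6 - -6*-4)=-222, (-6*-1 - 40*6)=-234, (40*16 - -16*-1)=624, (-16*28 - -29*16)=16, (-29*-4 - -33*28)=1040; twice the area = |1224| = 1224; area = 612; boundary points = 1 + 1 + 1 + 1 + 4 = 8; strictly interior points = area - boundary/2 + 1 = 609; answer 609
Step 2: A1 = 609; m = 5; total draws C(13,4) = 715; favorable C(6,4) = 15; P = 3/143; answer 3/143
Step 3: A2 = 3/143; threaded value p + q = 146; d = 5; cross terms: (-20*-40 - 5*-10)=850, (5*29 - 32*-40)=1425, (32*14 - 4*29)=332, (4*-10 - -20*14)=240; twice the area = |2847| = 2847; area = 2847/2; boundary points = 5 + 3 + 1 + 24 = 33; strictly interior points = area - boundary/2 + 1 = 1408; answer 1408
Step 4: A3 = 1408; r = -29; T(2) = 1*(16) - 3*(-29) = 103; iterating: T(2)=103, T(3)=55, T(4)=-254, T(5)=-419, T(6)=343, T(7)=1600, T(8)=571, T(9)=-4229, T(10)=-5942, T(11)=6745, T(12)=24571, T(13)=4336, T(14)=-69377, T(15)=-82385, T(16)=125746, T(17)=372901; answer 372901

372901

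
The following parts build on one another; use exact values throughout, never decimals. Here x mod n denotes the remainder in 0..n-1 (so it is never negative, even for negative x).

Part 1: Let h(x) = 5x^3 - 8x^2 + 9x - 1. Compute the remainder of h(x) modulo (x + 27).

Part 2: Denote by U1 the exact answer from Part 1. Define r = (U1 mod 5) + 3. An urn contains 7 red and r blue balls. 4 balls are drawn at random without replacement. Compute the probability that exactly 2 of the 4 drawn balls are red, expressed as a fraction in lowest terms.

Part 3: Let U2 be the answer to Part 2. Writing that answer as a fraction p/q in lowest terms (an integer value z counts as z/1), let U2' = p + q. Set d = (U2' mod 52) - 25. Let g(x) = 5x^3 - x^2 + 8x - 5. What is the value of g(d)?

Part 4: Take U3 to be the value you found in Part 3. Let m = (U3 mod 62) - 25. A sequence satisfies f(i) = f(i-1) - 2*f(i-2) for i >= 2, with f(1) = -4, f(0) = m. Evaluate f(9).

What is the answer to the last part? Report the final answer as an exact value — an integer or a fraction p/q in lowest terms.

-28

Part 1: remainder = value at the root: 5*(-27)^3 - 8*(-27)^2 + 9*(-27)^1 - 1 = (-98415) + (-5832) + (-243) + (-1) = -104491; answer -104491
Part 2: U1 = -104491; r = 7; total draws C(14,4) = 1001; favorable C(7,2)*C(7,2) = 441; P = 63/143; answer 63/143
Part 3: U2 = 63/143; threaded value p + q = 206; d = 25; 5*(25)^3 - 1*(25)^2 + 8*(25)^1 - 5 = (78125) + (-625) + (200) + (-5) = 77695; answer 77695
Part 4: U3 = 77695; m = -16; f(2) = 1*(-4) - 2*(-16) = 28; iterating: f(2)=28, f(3)=36, f(4)=-20, f(5)=-92, f(6)=-52, f(7)=132, f(8)=236, f(9)=-28; answer -28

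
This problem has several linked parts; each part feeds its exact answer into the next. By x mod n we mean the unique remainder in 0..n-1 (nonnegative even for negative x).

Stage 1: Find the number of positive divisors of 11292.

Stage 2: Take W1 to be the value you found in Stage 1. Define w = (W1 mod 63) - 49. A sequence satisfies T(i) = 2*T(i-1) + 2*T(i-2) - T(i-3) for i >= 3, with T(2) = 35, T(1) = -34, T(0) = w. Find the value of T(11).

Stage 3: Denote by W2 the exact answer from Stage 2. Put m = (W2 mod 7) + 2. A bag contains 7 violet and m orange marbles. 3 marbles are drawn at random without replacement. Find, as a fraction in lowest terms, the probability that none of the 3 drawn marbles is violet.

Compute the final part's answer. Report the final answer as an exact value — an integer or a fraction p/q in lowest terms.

Stage 1: 11292 = 2^2 * 3 * 941; number of divisors = (2+1) * (1+1) * (1+1) = 12; answer 12
Stage 2: W1 = 12; w = -37; T(3) = 2*(35) + 2*(-34) - 1*(-37) = 39; iterating: T(3)=39, T(4)=182, T(5)=407, T(6)=1139, T(7)=2910, T(8)=7691, T(9)=20063, T(10)=52598, T(11)=137631; answer 137631
Stage 3: W2 = 137631; m = 6; total draws C(13,3) = 286; favorable C(6,3) = 20; P = 10/143; answer 10/143

10/143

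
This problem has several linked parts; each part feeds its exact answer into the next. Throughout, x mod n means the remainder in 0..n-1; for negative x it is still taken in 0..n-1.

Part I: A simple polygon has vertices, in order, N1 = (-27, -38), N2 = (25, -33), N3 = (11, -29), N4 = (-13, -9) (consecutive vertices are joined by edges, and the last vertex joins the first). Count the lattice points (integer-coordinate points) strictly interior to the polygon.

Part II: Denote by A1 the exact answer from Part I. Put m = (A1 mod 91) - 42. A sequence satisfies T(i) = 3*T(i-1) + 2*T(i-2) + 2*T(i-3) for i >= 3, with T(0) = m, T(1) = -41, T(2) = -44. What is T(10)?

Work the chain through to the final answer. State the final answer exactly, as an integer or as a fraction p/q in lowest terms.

Part I: cross terms: (-27*-33 - 25*-38)=1841, (25*-29 - 11*-33)=-362, (11*-9 - -13*-29)=-476, (-13*-38 - -27*-9)=251; twice the area = |1254| = 1254; area = 627; boundary points = 1 + 2 + 4 + 1 = 8; strictly interior points = area - boundary/2 + 1 = 624; answer 624
Part II: A1 = 624; m = 36; T(3) = 3*(-44) + 2*(-41) + 2*(36) = -142; iterating: T(3)=-142, T(4)=-596, T(5)=-2160, T(6)=-7956, T(7)=-29380, T(8)=-108372, T(9)=-399788, T(10)=-1474868; answer -1474868

-1474868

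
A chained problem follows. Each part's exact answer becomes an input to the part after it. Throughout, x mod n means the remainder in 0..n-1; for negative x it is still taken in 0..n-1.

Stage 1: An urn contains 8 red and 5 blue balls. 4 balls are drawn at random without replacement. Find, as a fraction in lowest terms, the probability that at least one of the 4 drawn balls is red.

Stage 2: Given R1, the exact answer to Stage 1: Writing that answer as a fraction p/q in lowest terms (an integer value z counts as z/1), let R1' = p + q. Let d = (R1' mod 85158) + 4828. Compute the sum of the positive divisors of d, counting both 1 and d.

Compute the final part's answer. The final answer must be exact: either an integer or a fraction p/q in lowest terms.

Stage 1: total draws C(13,4) = 715; complement C(5,4) = 5; favorable 715 - 5 = 710; P = 142/143; answer 142/143
Stage 2: R1 = 142/143; threaded value p + q = 285; d = 5113; 5113 is prime, so its only divisors are 1 and 5113; sigma = 1 + 5113 = 5114; answer 5114

5114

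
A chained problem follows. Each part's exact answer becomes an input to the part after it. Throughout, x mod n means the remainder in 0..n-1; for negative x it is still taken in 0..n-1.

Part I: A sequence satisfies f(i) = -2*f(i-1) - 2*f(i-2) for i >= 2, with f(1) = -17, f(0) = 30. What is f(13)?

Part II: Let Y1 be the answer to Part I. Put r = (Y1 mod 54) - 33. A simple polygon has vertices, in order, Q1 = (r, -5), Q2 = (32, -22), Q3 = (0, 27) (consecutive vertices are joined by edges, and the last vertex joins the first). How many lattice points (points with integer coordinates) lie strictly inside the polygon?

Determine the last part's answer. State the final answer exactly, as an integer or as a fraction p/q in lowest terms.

1124

Part I: f(2) = -2*(-17) - 2*(30) = -26; iterating: f(2)=-26, f(3)=86, f(4)=-120, f(5)=68, f(6)=104, f(7)=-344, f(8)=480, f(9)=-272, f(10)=-416, f(11)=1376, f(12)=-1920, f(13)=1088; answer 1088
Part II: Y1 = 1088; r = -25; cross terms: (-25*-22 - 32*-5)=710, (32*27 - 0*-22)=864, (0*-5 - -25*27)=675; twice the area = |2249| = 2249; area = 2249/2; boundary points = 1 + 1 + 1 = 3; strictly interior points = area - boundary/2 + 1 = 1124; answer 1124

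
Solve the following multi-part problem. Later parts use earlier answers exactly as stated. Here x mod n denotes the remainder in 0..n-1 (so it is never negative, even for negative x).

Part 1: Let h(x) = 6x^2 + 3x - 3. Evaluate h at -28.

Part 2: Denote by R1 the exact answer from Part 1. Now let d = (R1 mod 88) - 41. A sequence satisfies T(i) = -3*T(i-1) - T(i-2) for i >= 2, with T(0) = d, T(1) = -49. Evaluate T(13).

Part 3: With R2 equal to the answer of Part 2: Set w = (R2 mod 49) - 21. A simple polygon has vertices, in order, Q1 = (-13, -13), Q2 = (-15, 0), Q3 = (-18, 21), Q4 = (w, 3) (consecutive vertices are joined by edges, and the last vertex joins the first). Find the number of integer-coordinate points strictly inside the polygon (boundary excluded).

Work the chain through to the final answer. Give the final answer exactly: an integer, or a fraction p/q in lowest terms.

Part 1: 6*(-28)^2 + 3*(-28)^1 - 3 = (4704) + (-84) + (-3) = 4617; answer 4617
Part 2: R1 = 4617; d = 0; T(2) = -3*(-49) - 1*(0) = 147; iterating: T(2)=147, T(3)=-392, T(4)=1029, T(5)=-2695, T(6)=7056, T(7)=-18473, T(8)=48363, T(9)=-126616, T(10)=331485, T(11)=-867839, T(12)=2272032, T(13)=-5948257; answer -5948257
Part 3: R2 = -5948257; w = -21; cross terms: (-13*0 - -15*-13)=-195, (-15*21 - -18*0)=-315, (-18*3 - -21*21)=387, (-21*-13 - -13*3)=312; twice the area = |189| = 189; area = 189/2; boundary points = 1 + 3 + 3 + 8 = 15; strictly interior points = area - boundary/2 + 1 = 88; answer 88

88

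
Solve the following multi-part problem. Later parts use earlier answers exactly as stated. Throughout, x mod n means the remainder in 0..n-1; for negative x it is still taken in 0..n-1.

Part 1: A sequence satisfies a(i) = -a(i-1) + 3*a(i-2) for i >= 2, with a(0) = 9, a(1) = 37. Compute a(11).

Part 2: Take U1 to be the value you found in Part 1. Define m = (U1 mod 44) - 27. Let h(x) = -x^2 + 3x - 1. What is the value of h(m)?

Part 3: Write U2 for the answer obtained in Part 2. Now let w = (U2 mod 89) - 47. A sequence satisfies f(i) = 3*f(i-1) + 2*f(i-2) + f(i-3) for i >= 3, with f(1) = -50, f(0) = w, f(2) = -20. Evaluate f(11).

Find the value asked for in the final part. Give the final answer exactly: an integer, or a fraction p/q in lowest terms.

-3698755

Part 1: a(2) = -1*(37) + 3*(9) = -10; iterating: a(2)=-10, a(3)=121, a(4)=-151, a(5)=514, a(6)=-967, a(7)=2509, a(8)=-5410, a(9)=12937, a(10)=-29167, a(11)=67978; answer 67978
Part 2: U1 = 67978; m = 15; -1*(15)^2 + 3*(15)^1 - 1 = (-225) + (45) + (-1) = -181; answer -181
Part 3: U2 = -181; w = 39; f(3) = 3*(-20) + 2*(-50) + 1*(39) = -121; iterating: f(3)=-121, f(4)=-453, f(5)=-1621, f(6)=-5890, f(7)=-21365, f(8)=-77496, f(9)=-281108, f(10)=-1019681, f(11)=-3698755; answer -3698755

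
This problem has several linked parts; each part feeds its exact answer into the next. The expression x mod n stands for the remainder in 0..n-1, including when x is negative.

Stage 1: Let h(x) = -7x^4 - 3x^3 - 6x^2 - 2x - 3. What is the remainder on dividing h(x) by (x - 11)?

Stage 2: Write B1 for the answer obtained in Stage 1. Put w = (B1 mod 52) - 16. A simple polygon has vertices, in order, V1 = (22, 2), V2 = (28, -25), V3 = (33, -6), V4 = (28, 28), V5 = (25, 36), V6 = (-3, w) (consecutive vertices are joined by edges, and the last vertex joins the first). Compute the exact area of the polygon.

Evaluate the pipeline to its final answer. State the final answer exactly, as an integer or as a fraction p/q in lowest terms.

Stage 1: remainder = value at the root: -7*(11)^4 - 3*(11)^3 - 6*(11)^2 - 2*(11)^1 - 3 = (-102487) + (-3993) + (-726) + (-22) + (-3) = -107231; answer -107231
Stage 2: B1 = -107231; w = 29; cross terms: (22*-25 - 28*2)=-606, (28*-6 - 33*-25)=657, (33*28 - 28*-6)=1092, (28*36 - 25*28)=308, (25*29 - -3*36)=833, (-3*2 - 22*29)=-644; twice the area = |1640| = 1640; area = 820; answer 820

820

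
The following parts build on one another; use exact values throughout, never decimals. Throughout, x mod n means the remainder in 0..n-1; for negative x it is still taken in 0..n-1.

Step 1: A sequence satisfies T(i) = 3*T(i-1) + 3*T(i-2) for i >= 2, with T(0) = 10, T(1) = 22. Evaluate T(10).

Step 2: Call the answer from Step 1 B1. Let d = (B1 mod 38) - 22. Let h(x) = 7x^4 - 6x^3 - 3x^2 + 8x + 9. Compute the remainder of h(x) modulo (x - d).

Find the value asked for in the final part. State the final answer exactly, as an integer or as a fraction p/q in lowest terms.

1166649

Step 1: T(2) = 3*(22) + 3*(10) = 96; iterating: T(2)=96, T(3)=354, T(4)=1350, T(5)=5112, T(6)=19386, T(7)=73494, T(8)=278640, T(9)=1056402, T(10)=4005126; answer 4005126
Step 2: B1 = 4005126; d = -20; remainder = value at the root: 7*(-20)^4 - 6*(-20)^3 - 3*(-20)^2 + 8*(-20)^1 + 9 = (1120000) + (48000) + (-1200) + (-160) + (9) = 1166649; answer 1166649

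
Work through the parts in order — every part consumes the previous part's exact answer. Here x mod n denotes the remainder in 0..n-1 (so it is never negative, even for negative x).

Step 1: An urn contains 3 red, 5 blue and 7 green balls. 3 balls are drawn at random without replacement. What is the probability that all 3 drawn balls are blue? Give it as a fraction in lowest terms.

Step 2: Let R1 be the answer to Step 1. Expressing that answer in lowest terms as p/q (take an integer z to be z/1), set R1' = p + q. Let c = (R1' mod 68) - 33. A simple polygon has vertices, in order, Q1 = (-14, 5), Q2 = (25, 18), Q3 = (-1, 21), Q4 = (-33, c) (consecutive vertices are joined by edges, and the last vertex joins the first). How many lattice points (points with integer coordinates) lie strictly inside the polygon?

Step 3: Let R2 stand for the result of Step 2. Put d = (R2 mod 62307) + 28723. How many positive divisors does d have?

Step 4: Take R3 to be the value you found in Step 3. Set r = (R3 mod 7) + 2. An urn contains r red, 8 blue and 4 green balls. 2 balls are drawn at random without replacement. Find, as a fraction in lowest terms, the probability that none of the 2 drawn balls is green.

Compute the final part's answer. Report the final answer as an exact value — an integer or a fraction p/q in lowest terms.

Step 1: total draws C(15,3) = 455; favorable C(5,3) = 10; P = 2/91; answer 2/91
Step 2: R1 = 2/91; threaded value p + q = 93; c = -8; cross terms: (-14*18 - 25*5)=-377, (25*21 - -1*18)=543, (-1*-8 - -33*21)=701, (-33*5 - -14*-8)=-277; twice the area = |590| = 590; area = 295; boundary points = 13 + 1 + 1 + 1 = 16; strictly interior points = area - boundary/2 + 1 = 288; answer 288
Step 3: R2 = 288; d = 29011; 29011 = 67 * 433; number of divisors = (1+1) * (1+1) = 4; answer 4
Step 4: R3 = 4; r = 6; total draws C(18,2) = 153; favorable C(14,2) = 91; P = 91/153; answer 91/153

91/153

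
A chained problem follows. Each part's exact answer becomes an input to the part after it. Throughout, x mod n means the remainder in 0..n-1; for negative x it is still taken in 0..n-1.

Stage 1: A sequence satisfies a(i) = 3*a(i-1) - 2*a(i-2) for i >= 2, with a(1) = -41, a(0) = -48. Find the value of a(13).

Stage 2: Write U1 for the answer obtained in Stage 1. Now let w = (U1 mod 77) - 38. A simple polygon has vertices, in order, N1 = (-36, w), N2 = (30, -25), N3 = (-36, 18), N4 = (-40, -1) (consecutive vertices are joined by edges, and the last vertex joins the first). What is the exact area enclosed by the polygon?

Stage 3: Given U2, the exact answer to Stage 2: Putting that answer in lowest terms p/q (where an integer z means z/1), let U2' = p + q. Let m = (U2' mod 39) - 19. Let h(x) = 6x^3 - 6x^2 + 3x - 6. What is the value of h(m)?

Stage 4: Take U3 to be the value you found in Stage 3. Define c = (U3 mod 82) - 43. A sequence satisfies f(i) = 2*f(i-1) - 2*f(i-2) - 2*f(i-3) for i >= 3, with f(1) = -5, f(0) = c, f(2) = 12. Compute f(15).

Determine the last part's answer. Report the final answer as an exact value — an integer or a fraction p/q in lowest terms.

Stage 1: a(2) = 3*(-41) - 2*(-48) = -27; iterating: a(2)=-27, a(3)=1, a(4)=57, a(5)=169, a(6)=393, a(7)=841, a(8)=1737, a(9)=3529, a(10)=7113, a(11)=14281, a(12)=28617, a(13)=57289; answer 57289
Stage 2: U1 = 57289; w = -37; cross terms: (-36*-25 - 30*-37)=2010, (30*18 - -36*-25)=-360, (-36*-1 - -40*18)=756, (-40*-37 - -36*-1)=1444; twice the area = |3850| = 3850; area = 1925; answer 1925
Stage 3: U2 = 1925; threaded value p + q = 1926; m = -4; 6*(-4)^3 - 6*(-4)^2 + 3*(-4)^1 - 6 = (-384) + (-96) + (-12) + (-6) = -498; answer -498
Stage 4: U3 = -498; c = 33; f(3) = 2*(12) - 2*(-5) - 2*(33) = -32; iterating: f(3)=-32, f(4)=-78, f(5)=-116, f(6)=-12, f(7)=364, f(8)=984, f(9)=1264, f(10)=-168, f(11)=-4832, f(12)=-11856, f(13)=-13712, f(14)=5952, f(15)=63040; answer 63040

63040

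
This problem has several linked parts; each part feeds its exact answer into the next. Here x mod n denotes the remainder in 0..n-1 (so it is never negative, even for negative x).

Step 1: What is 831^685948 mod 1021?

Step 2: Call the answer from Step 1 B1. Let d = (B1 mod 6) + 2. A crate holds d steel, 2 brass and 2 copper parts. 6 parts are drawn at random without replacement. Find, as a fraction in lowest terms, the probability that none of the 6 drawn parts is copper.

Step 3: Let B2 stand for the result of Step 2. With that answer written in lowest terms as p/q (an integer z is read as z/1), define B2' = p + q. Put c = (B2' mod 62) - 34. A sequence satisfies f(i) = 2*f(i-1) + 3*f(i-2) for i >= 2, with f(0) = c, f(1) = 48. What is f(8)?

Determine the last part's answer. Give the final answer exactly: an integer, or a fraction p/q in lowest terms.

Step 1: squarings mod 1021: 831^1=831, 831^2=365, 831^4=495, 831^8=1006, 831^16=225, 831^32=596, 831^64=929, 831^128=296, 831^256=831, 831^512=365, 831^1024=495, 831^2048=1006, 831^4096=225, 831^8192=596, 831^16384=929, 831^32768=296, 831^65536=831, 831^131072=365, 831^262144=495, 831^524288=1006; 831^685948 = 831^4 * 831^8 * 831^16 * 831^32 * 831^64 * 831^256 * 831^512 * 831^1024 * 831^4096 * 831^8192 * 831^16384 * 831^131072 * 831^524288 = 207 (mod 1021); answer 207
Step 2: B1 = 207; d = 5; total draws C(9,6) = 84; favorable C(7,6) = 7; P = 1/12; answer 1/12
Step 3: B2 = 1/12; threaded value p + q = 13; c = -21; f(2) = 2*(48) + 3*(-21) = 33; iterating: f(2)=33, f(3)=210, f(4)=519, f(5)=1668, f(6)=4893, f(7)=14790, f(8)=44259; answer 44259

44259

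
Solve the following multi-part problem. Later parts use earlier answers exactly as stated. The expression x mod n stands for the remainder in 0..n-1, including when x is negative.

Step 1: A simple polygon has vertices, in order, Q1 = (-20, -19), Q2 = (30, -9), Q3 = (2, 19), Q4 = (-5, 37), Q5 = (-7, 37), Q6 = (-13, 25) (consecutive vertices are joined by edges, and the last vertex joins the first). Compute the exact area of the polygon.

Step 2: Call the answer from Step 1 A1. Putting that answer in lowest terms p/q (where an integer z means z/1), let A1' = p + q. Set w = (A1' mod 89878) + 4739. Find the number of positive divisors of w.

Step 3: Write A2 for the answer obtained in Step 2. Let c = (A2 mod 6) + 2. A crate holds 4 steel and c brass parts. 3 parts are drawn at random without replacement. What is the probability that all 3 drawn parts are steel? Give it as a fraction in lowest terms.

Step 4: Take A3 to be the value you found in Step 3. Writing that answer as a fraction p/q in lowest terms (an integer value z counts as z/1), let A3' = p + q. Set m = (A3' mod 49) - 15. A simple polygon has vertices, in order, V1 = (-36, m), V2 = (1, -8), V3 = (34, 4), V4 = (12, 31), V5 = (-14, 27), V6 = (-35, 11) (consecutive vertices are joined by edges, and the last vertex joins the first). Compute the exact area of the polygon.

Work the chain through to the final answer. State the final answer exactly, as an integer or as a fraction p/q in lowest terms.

Step 1: cross terms: (-20*-9 - 30*-19)=750, (30*19 - 2*-9)=588, (2*37 - -5*19)=169, (-5*37 - -7*37)=74, (-7*25 - -13*37)=306, (-13*-19 - -20*25)=747; twice the area = |2634| = 2634; area = 1317; answer 1317
Step 2: A1 = 1317; threaded value p + q = 1318; w = 6057; 6057 = 3^2 * 673; number of divisors = (2+1) * (1+1) = 6; answer 6
Step 3: A2 = 6; c = 2; total draws C(6,3) = 20; favorable C(4,3) = 4; P = 1/5; answer 1/5
Step 4: A3 = 1/5; threaded value p + q = 6; m = -9; cross terms: (-36*-8 - 1*-9)=297, (1*4 - 34*-8)=276, (34*31 - 12*4)=1006, (12*27 - -14*31)=758, (-14*11 - -35*27)=791, (-35*-9 - -36*11)=711; twice the area = |3839| = 3839; area = 3839/2; answer 3839/2

3839/2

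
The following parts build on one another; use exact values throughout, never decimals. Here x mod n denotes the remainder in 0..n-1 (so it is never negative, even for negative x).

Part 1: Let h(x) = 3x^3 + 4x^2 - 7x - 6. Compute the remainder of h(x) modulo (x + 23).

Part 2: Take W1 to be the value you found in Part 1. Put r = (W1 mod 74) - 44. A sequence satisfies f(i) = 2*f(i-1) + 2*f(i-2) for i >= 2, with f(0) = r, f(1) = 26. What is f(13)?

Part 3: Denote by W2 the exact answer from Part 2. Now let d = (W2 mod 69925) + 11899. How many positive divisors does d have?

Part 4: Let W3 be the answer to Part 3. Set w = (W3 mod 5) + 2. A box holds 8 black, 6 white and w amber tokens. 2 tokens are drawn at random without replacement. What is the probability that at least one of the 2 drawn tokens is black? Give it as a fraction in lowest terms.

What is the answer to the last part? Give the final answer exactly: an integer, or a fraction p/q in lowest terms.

116/171

Part 1: remainder = value at the root: 3*(-23)^3 + 4*(-23)^2 - 7*(-23)^1 - 6 = (-36501) + (2116) + (161) + (-6) = -34230; answer -34230
Part 2: W1 = -34230; r = -12; f(2) = 2*(26) + 2*(-12) = 28; iterating: f(2)=28, f(3)=108, f(4)=272, f(5)=760, f(6)=2064, f(7)=5648, f(8)=15424, f(9)=42144, f(10)=115136, f(11)=314560, f(12)=859392, f(13)=2347904; answer 2347904
Part 3: W2 = 2347904; d = 52278; 52278 = 2 * 3 * 8713; number of divisors = (1+1) * (1+1) * (1+1) = 8; answer 8
Part 4: W3 = 8; w = 5; total draws C(19,2) = 171; complement C(11,2) = 55; favorable 171 - 55 = 116; P = 116/171; answer 116/171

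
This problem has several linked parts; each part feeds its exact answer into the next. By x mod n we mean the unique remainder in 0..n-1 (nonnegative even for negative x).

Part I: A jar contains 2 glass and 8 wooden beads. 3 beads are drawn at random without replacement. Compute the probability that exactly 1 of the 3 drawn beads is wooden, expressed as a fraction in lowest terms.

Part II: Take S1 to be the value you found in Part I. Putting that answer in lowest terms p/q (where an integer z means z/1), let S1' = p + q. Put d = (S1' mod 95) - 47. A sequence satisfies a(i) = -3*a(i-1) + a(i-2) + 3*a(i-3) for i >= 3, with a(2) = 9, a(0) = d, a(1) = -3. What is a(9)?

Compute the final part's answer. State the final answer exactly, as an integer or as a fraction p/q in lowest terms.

Part I: total draws C(10,3) = 120; favorable C(8,1)*C(2,2) = 8; P = 1/15; answer 1/15
Part II: S1 = 1/15; threaded value p + q = 16; d = -31; a(3) = -3*(9) + 1*(-3) + 3*(-31) = -123; iterating: a(3)=-123, a(4)=369, a(5)=-1203, a(6)=3609, a(7)=-10923, a(8)=32769, a(9)=-98403; answer -98403

-98403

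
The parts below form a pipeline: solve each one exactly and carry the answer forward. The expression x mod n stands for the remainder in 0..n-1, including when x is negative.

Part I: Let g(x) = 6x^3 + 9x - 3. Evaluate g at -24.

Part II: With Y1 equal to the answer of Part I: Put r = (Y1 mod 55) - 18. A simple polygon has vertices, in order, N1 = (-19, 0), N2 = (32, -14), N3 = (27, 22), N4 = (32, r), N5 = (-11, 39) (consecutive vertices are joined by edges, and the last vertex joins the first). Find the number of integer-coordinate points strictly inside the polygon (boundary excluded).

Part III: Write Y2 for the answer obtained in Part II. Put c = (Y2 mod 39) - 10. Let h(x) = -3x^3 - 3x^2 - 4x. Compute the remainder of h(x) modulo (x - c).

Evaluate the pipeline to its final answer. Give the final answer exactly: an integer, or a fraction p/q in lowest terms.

-10

Part I: 6*(-24)^3 + 9*(-24)^1 - 3 = (-82944) + (-216) + (-3) = -83163; answer -83163
Part II: Y1 = -83163; r = 34; cross terms: (-19*-14 - 32*0)=266, (32*22 - 27*-14)=1082, (27*34 - 32*22)=214, (32*39 - -11*34)=1622, (-11*0 - -19*39)=741; twice the area = |3925| = 3925; area = 3925/2; boundary points = 1 + 1 + 1 + 1 + 1 = 5; strictly interior points = area - boundary/2 + 1 = 1961; answer 1961
Part III: Y2 = 1961; c = 1; remainder = value at the root: -3*(1)^3 - 3*(1)^2 - 4*(1)^1 = (-3) + (-3) + (-4) = -10; answer -10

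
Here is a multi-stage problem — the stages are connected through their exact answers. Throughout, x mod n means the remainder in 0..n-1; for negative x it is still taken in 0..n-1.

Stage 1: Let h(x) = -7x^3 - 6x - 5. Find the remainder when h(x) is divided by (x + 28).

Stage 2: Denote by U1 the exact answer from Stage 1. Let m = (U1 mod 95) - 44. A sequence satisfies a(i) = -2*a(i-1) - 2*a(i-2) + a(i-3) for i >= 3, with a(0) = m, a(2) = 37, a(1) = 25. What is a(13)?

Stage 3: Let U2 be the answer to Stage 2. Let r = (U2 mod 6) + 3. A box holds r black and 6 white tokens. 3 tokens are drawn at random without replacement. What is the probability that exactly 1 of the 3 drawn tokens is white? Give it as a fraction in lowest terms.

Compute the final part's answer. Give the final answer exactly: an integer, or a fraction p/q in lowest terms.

Stage 1: remainder = value at the root: -7*(-28)^3 - 6*(-28)^1 - 5 = (153664) + (168) + (-5) = 153827; answer 153827
Stage 2: U1 = 153827; m = -22; a(3) = -2*(37) - 2*(25) + 1*(-22) = -146; iterating: a(3)=-146, a(4)=243, a(5)=-157, a(6)=-318, a(7)=1193, a(8)=-1907, a(9)=1110, a(10)=2787, a(11)=-9701, a(12)=14938, a(13)=-7687; answer -7687
Stage 3: U2 = -7687; r = 8; total draws C(14,3) = 364; favorable C(6,1)*C(8,2) = 168; P = 6/13; answer 6/13

6/13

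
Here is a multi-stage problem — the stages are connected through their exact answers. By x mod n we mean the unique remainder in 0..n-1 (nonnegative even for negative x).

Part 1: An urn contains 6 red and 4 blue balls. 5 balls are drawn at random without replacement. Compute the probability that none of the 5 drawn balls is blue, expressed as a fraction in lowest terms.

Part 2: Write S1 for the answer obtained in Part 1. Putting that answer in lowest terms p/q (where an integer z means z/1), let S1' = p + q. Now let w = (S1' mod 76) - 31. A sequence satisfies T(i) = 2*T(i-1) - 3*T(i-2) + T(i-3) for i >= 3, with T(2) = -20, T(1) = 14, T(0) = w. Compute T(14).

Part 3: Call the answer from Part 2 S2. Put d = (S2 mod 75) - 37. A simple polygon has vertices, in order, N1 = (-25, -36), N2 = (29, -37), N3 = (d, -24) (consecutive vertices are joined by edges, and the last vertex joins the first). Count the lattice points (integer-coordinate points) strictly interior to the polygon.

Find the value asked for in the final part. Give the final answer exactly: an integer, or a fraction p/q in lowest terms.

Part 1: total draws C(10,5) = 252; favorable C(6,5) = 6; P = 1/42; answer 1/42
Part 2: S1 = 1/42; threaded value p + q = 43; w = 12; T(3) = 2*(-20) - 3*(14) + 1*(12) = -70; iterating: T(3)=-70, T(4)=-66, T(5)=58, T(6)=244, T(7)=248, T(8)=-178, T(9)=-856, T(10)=-930, T(11)=530, T(12)=2994, T(13)=3468, T(14)=-1516; answer -1516
Part 3: S2 = -1516; d = 22; cross terms: (-25*-37 - 29*-36)=1969, (29*-24 - 22*-37)=118, (22*-36 - -25*-24)=-1392; twice the area = |695| = 695; area = 695/2; boundary points = 1 + 1 + 1 = 3; strictly interior points = area - boundary/2 + 1 = 347; answer 347

347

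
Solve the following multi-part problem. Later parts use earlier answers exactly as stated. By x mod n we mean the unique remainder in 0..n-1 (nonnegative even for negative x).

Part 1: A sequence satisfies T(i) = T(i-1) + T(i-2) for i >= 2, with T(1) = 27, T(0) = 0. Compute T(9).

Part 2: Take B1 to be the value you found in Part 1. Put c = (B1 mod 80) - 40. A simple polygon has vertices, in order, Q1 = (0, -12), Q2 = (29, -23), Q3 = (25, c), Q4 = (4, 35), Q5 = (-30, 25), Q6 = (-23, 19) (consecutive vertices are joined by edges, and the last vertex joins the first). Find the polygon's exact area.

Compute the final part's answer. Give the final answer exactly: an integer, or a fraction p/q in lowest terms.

Part 1: T(2) = 1*(27) + 1*(0) = 27; iterating: T(2)=27, T(3)=54, T(4)=81, T(5)=135, T(6)=216, T(7)=351, T(8)=567, T(9)=918; answer 918
Part 2: B1 = 918; c = -2; cross terms: (0*-23 - 29*-12)=348, (29*-2 - 25*-23)=517, (25*35 - 4*-2)=883, (4*25 - -30*35)=1150, (-30*19 - -23*25)=5, (-23*-12 - 0*19)=276; twice the area = |3179| = 3179; area = 3179/2; answer 3179/2

3179/2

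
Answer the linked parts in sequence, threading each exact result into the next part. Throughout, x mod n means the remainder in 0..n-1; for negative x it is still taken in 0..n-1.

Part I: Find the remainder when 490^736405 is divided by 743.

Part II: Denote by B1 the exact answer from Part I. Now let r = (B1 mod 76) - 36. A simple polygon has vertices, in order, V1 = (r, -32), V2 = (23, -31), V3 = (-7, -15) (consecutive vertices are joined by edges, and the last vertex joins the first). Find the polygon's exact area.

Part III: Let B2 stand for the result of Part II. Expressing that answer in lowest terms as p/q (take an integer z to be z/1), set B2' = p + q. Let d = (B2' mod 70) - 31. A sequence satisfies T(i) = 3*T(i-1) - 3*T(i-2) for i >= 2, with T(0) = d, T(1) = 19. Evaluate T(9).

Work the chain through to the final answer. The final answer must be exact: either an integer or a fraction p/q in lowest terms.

Part I: squarings mod 743: 490^1=490, 490^2=111, 490^4=433, 490^8=253, 490^16=111, 490^32=433, 490^64=253, 490^128=111, 490^256=433, 490^512=253, 490^1024=111, 490^2048=433, 490^4096=253, 490^8192=111, 490^16384=433, 490^32768=253, 490^65536=111, 490^131072=433, 490^262144=253, 490^524288=111; 490^736405 = 490^1 * 490^4 * 490^16 * 490^128 * 490^1024 * 490^2048 * 490^4096 * 490^8192 * 490^65536 * 490^131072 * 490^524288 = 415 (mod 743); answer 415
Part II: B1 = 415; r = -1; cross terms: (-1*-31 - 23*-32)=767, (23*-15 - -7*-31)=-562, (-7*-32 - -1*-15)=209; twice the area = |414| = 414; area = 207; answer 207
Part III: B2 = 207; threaded value p + q = 208; d = 37; T(2) = 3*(19) - 3*(37) = -54; iterating: T(2)=-54, T(3)=-219, T(4)=-495, T(5)=-828, T(6)=-999, T(7)=-513, T(8)=1458, T(9)=5913; answer 5913

5913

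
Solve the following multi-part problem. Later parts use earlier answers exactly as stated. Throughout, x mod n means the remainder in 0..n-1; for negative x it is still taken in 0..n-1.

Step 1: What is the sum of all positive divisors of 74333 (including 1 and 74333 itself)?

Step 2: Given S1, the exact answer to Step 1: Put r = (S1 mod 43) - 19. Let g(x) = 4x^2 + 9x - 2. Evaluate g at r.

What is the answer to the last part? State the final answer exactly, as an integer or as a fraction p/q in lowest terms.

326

Step 1: 74333 = 7^2 * 37 * 41; sigma = (1 + 7 + 49) * (1 + 37) * (1 + 41) = 57 * 38 * 42 = 90972; answer 90972
Step 2: S1 = 90972; r = 8; 4*(8)^2 + 9*(8)^1 - 2 = (256) + (72) + (-2) = 326; answer 326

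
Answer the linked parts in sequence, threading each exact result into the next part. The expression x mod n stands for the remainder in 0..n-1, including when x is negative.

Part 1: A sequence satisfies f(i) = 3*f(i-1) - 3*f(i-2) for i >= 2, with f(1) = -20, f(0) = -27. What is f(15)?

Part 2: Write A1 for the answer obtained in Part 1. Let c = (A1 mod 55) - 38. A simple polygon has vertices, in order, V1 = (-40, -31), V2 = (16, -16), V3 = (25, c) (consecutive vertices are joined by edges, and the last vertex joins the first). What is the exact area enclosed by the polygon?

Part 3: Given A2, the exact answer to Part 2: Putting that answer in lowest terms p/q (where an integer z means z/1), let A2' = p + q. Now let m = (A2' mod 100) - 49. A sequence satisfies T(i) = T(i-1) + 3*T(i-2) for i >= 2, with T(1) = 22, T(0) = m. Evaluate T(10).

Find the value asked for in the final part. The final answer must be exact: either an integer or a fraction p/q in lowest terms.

-23270

Part 1: f(2) = 3*(-20) - 3*(-27) = 21; iterating: f(2)=21, f(3)=123, f(4)=306, f(5)=549, f(6)=729, f(7)=540, f(8)=-567, f(9)=-3321, f(10)=-8262, f(11)=-14823, f(12)=-19683, f(13)=-14580, f(14)=15309, f(15)=89667; answer 89667
Part 2: A1 = 89667; c = -21; cross terms: (-40*-16 - 16*-31)=1136, (16*-21 - 25*-16)=64, (25*-31 - -40*-21)=-1615; twice the area = |-415| = 415; area = 415/2; answer 415/2
Part 3: A2 = 415/2; threaded value p + q = 417; m = -32; T(2) = 1*(22) + 3*(-32) = -74; iterating: T(2)=-74, T(3)=-8, T(4)=-230, T(5)=-254, T(6)=-944, T(7)=-1706, T(8)=-4538, T(9)=-9656, T(10)=-23270; answer -23270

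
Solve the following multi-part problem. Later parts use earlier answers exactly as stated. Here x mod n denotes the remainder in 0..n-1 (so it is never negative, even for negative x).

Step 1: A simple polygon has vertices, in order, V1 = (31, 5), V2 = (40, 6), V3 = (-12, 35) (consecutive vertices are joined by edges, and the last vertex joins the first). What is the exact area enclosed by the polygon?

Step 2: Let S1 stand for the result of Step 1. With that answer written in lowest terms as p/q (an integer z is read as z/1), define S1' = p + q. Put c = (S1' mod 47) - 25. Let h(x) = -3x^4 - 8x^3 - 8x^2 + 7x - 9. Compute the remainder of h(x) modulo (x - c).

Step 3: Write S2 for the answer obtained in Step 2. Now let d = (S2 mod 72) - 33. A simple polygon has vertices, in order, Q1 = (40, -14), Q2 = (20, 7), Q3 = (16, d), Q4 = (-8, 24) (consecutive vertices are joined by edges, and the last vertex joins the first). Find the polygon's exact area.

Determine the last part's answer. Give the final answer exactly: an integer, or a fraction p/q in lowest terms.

524

Step 1: cross terms: (31*6 - 40*5)=-14, (40*35 - -12*6)=1472, (-12*5 - 31*35)=-1145; twice the area = |313| = 313; area = 313/2; answer 313/2
Step 2: S1 = 313/2; threaded value p + q = 315; c = 8; remainder = value at the root: -3*(8)^4 - 8*(8)^3 - 8*(8)^2 + 7*(8)^1 - 9 = (-12288) + (-4096) + (-512) + (56) + (-9) = -16849; answer -16849
Step 3: S2 = -16849; d = 38; cross terms: (40*7 - 20*-14)=560, (20*38 - 16*7)=648, (16*24 - -8*38)=688, (-8*-14 - 40*24)=-848; twice the area = |1048| = 1048; area = 524; answer 524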